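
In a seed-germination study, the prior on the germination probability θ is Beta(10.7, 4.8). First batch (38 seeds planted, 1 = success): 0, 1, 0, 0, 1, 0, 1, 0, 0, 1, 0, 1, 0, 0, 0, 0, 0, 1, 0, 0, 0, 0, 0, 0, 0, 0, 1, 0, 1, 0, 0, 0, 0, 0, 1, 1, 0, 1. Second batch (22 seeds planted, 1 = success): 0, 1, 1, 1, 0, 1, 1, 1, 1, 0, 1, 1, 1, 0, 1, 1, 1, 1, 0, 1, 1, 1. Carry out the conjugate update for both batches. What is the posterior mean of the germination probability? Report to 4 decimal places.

0.5126

The Beta prior is conjugate to a Binomial/Bernoulli likelihood; the update adds successes to α and failures to β.
After batch 1: Beta(10.7+11, 4.8+27) = Beta(21.7, 31.8).
After batch 2: Beta(21.7+17, 31.8+5) = Beta(38.7, 36.8).
Posterior mean = α/(α+β) = 38.7/75.5 = 0.5126.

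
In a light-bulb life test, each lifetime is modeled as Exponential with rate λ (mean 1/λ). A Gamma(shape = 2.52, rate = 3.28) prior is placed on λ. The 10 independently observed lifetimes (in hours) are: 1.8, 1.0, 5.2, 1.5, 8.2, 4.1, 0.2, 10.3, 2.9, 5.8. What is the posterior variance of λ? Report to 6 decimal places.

With a Gamma(shape α, rate β) prior on the exponential rate λ, the posterior after n observations with total T = Σxᵢ is Gamma(α+n, β+T).
Sum of observations T = 41.0 hours; n = 10.
Posterior: Gamma(2.52+10, 3.28+41.0) = Gamma(12.52, 44.28).
Var = α/β² = 0.006385.

0.006385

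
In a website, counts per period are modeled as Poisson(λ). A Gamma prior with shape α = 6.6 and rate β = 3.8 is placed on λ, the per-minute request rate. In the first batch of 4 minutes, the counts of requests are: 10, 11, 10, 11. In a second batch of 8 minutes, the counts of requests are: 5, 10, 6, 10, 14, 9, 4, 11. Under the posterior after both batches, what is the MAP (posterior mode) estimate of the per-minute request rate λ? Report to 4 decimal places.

7.3797

With a Gamma(shape α, rate β) prior, the Poisson likelihood is conjugate: the posterior is Gamma(α + ΣXᵢ, β + n).
Batch 1: sum of counts S = 42 over n = 4 minutes.
After batch 1: Gamma(α+S, β+n) = Gamma(6.6+42, 3.8+4) = Gamma(48.6, 7.8).
Batch 2: sum of counts S = 69 over n = 8 minutes.
After batch 2: Gamma(α+S, β+n) = Gamma(48.6+69, 7.8+8) = Gamma(117.6, 15.8).
Mode of Gamma(α,β) for α≥1 is (α−1)/β = 116.6/15.8 = 7.3797.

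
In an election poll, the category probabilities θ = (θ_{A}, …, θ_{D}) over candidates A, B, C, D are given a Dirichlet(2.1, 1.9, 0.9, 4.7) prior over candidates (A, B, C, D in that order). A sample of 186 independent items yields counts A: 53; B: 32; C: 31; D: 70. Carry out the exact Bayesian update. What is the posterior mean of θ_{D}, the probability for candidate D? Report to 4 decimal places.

0.3819

The Dirichlet prior is conjugate to the Multinomial likelihood: each posterior αⱼ = prior αⱼ + observed count nⱼ.
Posterior concentration: (55.1, 33.9, 31.9, 74.7), total = 195.6.
E[θ_{D}|data] = α_{D}/Σα = 74.7/195.6 = 0.3819.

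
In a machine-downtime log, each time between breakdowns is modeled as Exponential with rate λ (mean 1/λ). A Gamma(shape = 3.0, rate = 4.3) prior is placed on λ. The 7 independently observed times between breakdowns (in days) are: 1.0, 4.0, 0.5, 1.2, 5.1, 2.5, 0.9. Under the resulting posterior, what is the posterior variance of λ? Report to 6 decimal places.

With a Gamma(shape α, rate β) prior on the exponential rate λ, the posterior after n observations with total T = Σxᵢ is Gamma(α+n, β+T).
Sum of observations T = 15.2 days; n = 7.
Posterior: Gamma(3.0+7, 4.3+15.2) = Gamma(10.0, 19.5).
Var = α/β² = 0.026298.

0.026298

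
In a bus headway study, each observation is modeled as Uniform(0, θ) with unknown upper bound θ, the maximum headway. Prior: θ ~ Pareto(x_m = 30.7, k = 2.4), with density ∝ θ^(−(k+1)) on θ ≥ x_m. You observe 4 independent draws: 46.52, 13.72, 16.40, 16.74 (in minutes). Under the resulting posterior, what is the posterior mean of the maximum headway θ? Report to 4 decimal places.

A Pareto(scale x_m, shape k) prior on the upper bound θ of Uniform(0, θ) is conjugate: posterior is Pareto(max(x_m, max xᵢ), k + n).
Sample maximum = 46.52; prior scale x_m = 30.7 → posterior scale = max = 46.52.
Posterior shape = 2.4 + 4 = 6.4.
E[θ|data] = k·x_m/(k−1) = 6.4·46.52/5.4 = 55.1348.

55.1348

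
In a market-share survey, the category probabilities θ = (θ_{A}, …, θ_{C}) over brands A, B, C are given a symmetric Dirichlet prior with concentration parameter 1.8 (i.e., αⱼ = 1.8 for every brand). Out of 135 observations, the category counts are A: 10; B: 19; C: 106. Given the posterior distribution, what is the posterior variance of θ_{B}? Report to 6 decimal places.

0.000893

The Dirichlet prior is conjugate to the Multinomial likelihood: each posterior αⱼ = prior αⱼ + observed count nⱼ.
Posterior concentration: (11.8, 20.8, 107.8), total = 140.4.
Var[θ_j] = α_j(Σα−α_j)/((Σα)²(Σα+1)) = 20.8·119.6/(140.4²·141.4) = 0.000893.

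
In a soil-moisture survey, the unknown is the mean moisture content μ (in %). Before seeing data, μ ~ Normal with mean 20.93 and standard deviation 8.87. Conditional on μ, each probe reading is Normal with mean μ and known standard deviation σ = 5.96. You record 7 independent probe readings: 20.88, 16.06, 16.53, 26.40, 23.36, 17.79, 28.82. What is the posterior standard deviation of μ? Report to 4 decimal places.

For Normal data with known variance σ², a Normal(μ₀, σ₀²) prior on μ is conjugate. Posterior precision = 1/σ₀² + n/σ²; posterior mean is the precision-weighted average of μ₀ and x̄.
σ₀² = 8.87² = 78.6769, σ² = 5.96² = 35.5216; σ² + n·σ₀² = 35.5216 + 7·78.6769 = 586.2599.
Posterior precision = 1/σ₀² + n/σ² = 1/78.6769 + 7/35.5216 = (σ² + n·σ₀²)/(σ₀²σ²) = 586.2599/(78.6769·35.5216); posterior variance σₙ² = σ₀²σ²/(σ² + n·σ₀²) = 78.6769·35.5216/586.2599 = 4.767048.
Posterior SD = √σₙ² = √(78.6769·35.5216/586.2599) = 2.1834.

2.1834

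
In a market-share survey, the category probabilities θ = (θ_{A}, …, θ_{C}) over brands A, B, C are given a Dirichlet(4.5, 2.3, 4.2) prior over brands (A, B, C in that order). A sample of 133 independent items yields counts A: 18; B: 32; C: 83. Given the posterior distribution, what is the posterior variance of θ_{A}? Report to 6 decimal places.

0.000909

The Dirichlet prior is conjugate to the Multinomial likelihood: each posterior αⱼ = prior αⱼ + observed count nⱼ.
Posterior concentration: (22.5, 34.3, 87.2), total = 144.0.
Var[θ_j] = α_j(Σα−α_j)/((Σα)²(Σα+1)) = 22.5·121.5/(144.0²·145.0) = 0.000909.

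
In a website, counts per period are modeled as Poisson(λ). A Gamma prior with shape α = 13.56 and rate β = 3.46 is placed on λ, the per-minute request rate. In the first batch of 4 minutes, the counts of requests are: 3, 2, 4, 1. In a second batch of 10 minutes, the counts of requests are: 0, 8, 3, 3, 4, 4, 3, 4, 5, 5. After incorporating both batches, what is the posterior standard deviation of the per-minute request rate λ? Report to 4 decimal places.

With a Gamma(shape α, rate β) prior, the Poisson likelihood is conjugate: the posterior is Gamma(α + ΣXᵢ, β + n).
Batch 1: sum of counts S = 10 over n = 4 minutes.
After batch 1: Gamma(α+S, β+n) = Gamma(13.56+10, 3.46+4) = Gamma(23.56, 7.46).
Batch 2: sum of counts S = 39 over n = 10 minutes.
After batch 2: Gamma(α+S, β+n) = Gamma(23.56+39, 7.46+10) = Gamma(62.56, 17.46).
SD = √α/β = √62.56/17.46 = 0.4530.

0.4530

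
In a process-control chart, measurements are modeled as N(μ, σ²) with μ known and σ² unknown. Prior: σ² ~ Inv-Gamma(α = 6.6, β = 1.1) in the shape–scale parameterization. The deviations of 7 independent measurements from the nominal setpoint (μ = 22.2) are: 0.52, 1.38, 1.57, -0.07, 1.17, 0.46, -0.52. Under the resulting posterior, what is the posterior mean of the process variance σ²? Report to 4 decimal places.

0.4778

With known mean μ and an Inverse-Gamma(α, β) prior on σ², the Normal likelihood is conjugate: posterior is Inv-Gamma(α + n/2, β + Σ(xᵢ−μ)²/2).
Σ(xᵢ−μ)² = (0.52)² + (1.38)² + (1.57)² + (-0.07)² + (1.17)² + (0.46)² + (-0.52)² = 6.4955.
Posterior: Inv-Gamma(6.6 + 7/2, 1.1 + 6.4955/2) = Inv-Gamma(10.10, 4.34775).
E[σ²|data] = β/(α−1) = 4.34775/9.10 = 0.4778.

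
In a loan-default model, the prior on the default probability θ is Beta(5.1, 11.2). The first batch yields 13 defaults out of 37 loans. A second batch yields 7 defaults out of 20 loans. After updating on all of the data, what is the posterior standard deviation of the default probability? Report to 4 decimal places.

0.0551

The Beta prior is conjugate to a Binomial/Bernoulli likelihood; the update adds successes to α and failures to β.
After batch 1: Beta(5.1+13, 11.2+24) = Beta(18.1, 35.2).
After batch 2: Beta(18.1+7, 35.2+13) = Beta(25.1, 48.2).
Var = αβ/((α+β)²(α+β+1)) = 25.1·48.2/(73.3²·74.3) = 0.00303057; SD = √0.00303057 = 0.0551.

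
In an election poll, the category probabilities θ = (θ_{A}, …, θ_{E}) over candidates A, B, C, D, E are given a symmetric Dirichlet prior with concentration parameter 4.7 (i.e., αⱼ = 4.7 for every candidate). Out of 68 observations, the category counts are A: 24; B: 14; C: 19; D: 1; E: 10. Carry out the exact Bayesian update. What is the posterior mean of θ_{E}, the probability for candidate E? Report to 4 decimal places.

The Dirichlet prior is conjugate to the Multinomial likelihood: each posterior αⱼ = prior αⱼ + observed count nⱼ.
Posterior concentration: (28.7, 18.7, 23.7, 5.7, 14.7), total = 91.5.
E[θ_{E}|data] = α_{E}/Σα = 14.7/91.5 = 0.1607.

0.1607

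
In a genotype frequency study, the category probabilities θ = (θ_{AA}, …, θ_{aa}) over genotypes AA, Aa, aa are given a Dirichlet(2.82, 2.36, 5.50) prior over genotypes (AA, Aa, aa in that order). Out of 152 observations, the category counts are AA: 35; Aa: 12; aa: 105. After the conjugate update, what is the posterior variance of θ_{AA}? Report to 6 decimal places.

0.001090

The Dirichlet prior is conjugate to the Multinomial likelihood: each posterior αⱼ = prior αⱼ + observed count nⱼ.
Posterior concentration: (37.82, 14.36, 110.50), total = 162.68.
Var[θ_j] = α_j(Σα−α_j)/((Σα)²(Σα+1)) = 37.82·124.86/(162.68²·163.68) = 0.001090.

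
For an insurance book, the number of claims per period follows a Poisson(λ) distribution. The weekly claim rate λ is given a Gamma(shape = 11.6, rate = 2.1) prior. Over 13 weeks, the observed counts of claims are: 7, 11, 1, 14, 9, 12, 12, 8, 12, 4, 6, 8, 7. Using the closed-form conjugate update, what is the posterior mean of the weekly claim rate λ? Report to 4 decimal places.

8.1192

With a Gamma(shape α, rate β) prior, the Poisson likelihood is conjugate: the posterior is Gamma(α + ΣXᵢ, β + n).
Sum of counts S = 111 over n = 13 weeks.
Posterior: Gamma(α+S, β+n) = Gamma(11.6+111, 2.1+13) = Gamma(122.6, 15.1).
Posterior mean = α/β = 122.6/15.1 = 8.1192.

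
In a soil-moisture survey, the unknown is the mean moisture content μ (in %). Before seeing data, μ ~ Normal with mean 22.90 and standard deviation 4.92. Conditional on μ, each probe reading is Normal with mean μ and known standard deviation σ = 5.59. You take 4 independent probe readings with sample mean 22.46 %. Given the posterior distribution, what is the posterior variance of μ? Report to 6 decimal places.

For Normal data with known variance σ², a Normal(μ₀, σ₀²) prior on μ is conjugate. Posterior precision = 1/σ₀² + n/σ²; posterior mean is the precision-weighted average of μ₀ and x̄.
σ₀² = 4.92² = 24.2064, σ² = 5.59² = 31.2481; σ² + n·σ₀² = 31.2481 + 4·24.2064 = 128.0737.
Posterior precision = 1/σ₀² + n/σ² = 1/24.2064 + 4/31.2481 = (σ² + n·σ₀²)/(σ₀²σ²) = 128.0737/(24.2064·31.2481); posterior variance σₙ² = σ₀²σ²/(σ² + n·σ₀²) = 24.2064·31.2481/128.0737 = 5.906006.

5.906006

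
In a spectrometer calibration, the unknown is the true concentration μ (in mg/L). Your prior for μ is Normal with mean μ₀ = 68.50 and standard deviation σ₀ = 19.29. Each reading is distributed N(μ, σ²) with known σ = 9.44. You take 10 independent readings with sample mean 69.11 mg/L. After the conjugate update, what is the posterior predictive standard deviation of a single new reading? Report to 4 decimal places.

For Normal data with known variance σ², a Normal(μ₀, σ₀²) prior on μ is conjugate. Posterior precision = 1/σ₀² + n/σ²; posterior mean is the precision-weighted average of μ₀ and x̄.
σ₀² = 19.29² = 372.1041, σ² = 9.44² = 89.1136; σ² + n·σ₀² = 89.1136 + 10·372.1041 = 3810.1546.
Posterior precision = 1/σ₀² + n/σ² = 1/372.1041 + 10/89.1136 = (σ² + n·σ₀²)/(σ₀²σ²) = 3810.1546/(372.1041·89.1136); posterior variance σₙ² = σ₀²σ²/(σ² + n·σ₀²) = 372.1041·89.1136/3810.1546 = 8.702937.
Predictive variance for one new observation = σₙ² + σ² = 372.1041·89.1136/3810.1546 + 89.1136 = σ²·(σ₀² + 3810.1546)/3810.1546 = 89.1136·4182.2587/3810.1546 = 97.816537; SD = √(89.1136·4182.2587/3810.1546) = 9.8902.

9.8902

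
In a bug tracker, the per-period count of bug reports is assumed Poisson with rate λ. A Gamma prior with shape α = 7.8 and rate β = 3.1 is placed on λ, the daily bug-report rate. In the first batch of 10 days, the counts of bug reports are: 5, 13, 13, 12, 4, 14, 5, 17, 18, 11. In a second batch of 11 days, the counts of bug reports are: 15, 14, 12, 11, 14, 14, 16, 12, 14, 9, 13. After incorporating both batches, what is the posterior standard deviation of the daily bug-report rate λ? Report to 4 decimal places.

With a Gamma(shape α, rate β) prior, the Poisson likelihood is conjugate: the posterior is Gamma(α + ΣXᵢ, β + n).
Batch 1: sum of counts S = 112 over n = 10 days.
After batch 1: Gamma(α+S, β+n) = Gamma(7.8+112, 3.1+10) = Gamma(119.8, 13.1).
Batch 2: sum of counts S = 144 over n = 11 days.
After batch 2: Gamma(α+S, β+n) = Gamma(119.8+144, 13.1+11) = Gamma(263.8, 24.1).
SD = √α/β = √263.8/24.1 = 0.6739.

0.6739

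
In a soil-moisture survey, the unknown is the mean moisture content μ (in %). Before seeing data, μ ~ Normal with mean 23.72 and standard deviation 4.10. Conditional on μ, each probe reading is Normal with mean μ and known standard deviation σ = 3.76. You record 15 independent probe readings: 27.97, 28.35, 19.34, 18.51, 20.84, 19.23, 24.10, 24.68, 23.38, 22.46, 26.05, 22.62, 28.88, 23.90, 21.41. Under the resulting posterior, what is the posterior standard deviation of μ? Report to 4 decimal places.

0.9447

For Normal data with known variance σ², a Normal(μ₀, σ₀²) prior on μ is conjugate. Posterior precision = 1/σ₀² + n/σ²; posterior mean is the precision-weighted average of μ₀ and x̄.
σ₀² = 4.10² = 16.81, σ² = 3.76² = 14.1376; σ² + n·σ₀² = 14.1376 + 15·16.81 = 266.2876.
Posterior precision = 1/σ₀² + n/σ² = 1/16.81 + 15/14.1376 = (σ² + n·σ₀²)/(σ₀²σ²) = 266.2876/(16.81·14.1376); posterior variance σₙ² = σ₀²σ²/(σ² + n·σ₀²) = 16.81·14.1376/266.2876 = 0.892468.
Posterior SD = √σₙ² = √(16.81·14.1376/266.2876) = 0.9447.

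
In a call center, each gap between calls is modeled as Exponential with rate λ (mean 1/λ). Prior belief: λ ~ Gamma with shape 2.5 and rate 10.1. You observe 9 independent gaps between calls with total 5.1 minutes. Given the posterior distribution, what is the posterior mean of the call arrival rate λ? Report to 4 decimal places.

With a Gamma(shape α, rate β) prior on the exponential rate λ, the posterior after n observations with total T = Σxᵢ is Gamma(α+n, β+T).
Posterior: Gamma(2.5+9, 10.1+5.1) = Gamma(11.5, 15.2).
Posterior mean of λ = α/β = 11.5/15.2 = 0.7566.

0.7566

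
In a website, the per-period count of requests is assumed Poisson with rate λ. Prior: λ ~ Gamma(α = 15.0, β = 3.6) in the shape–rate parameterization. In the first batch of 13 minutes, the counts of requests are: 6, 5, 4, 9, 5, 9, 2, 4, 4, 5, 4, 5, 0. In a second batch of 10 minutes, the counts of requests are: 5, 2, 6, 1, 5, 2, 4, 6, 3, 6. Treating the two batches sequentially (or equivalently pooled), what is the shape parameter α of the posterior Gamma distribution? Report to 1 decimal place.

With a Gamma(shape α, rate β) prior, the Poisson likelihood is conjugate: the posterior is Gamma(α + ΣXᵢ, β + n).
Batch 1: sum of counts S = 62 over n = 13 minutes.
After batch 1: Gamma(α+S, β+n) = Gamma(15.0+62, 3.6+13) = Gamma(77.0, 16.6).
Batch 2: sum of counts S = 40 over n = 10 minutes.
After batch 2: Gamma(α+S, β+n) = Gamma(77.0+40, 16.6+10) = Gamma(117.0, 26.6).
Posterior α = 117.0.

117.0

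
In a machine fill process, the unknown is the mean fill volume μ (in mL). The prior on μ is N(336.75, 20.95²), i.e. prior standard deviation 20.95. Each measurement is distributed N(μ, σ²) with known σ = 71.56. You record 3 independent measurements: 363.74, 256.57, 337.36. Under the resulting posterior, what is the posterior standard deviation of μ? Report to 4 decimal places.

For Normal data with known variance σ², a Normal(μ₀, σ₀²) prior on μ is conjugate. Posterior precision = 1/σ₀² + n/σ²; posterior mean is the precision-weighted average of μ₀ and x̄.
σ₀² = 20.95² = 438.9025, σ² = 71.56² = 5120.8336; σ² + n·σ₀² = 5120.8336 + 3·438.9025 = 6437.5411.
Posterior precision = 1/σ₀² + n/σ² = 1/438.9025 + 3/5120.8336 = (σ² + n·σ₀²)/(σ₀²σ²) = 6437.5411/(438.9025·5120.8336); posterior variance σₙ² = σ₀²σ²/(σ² + n·σ₀²) = 438.9025·5120.8336/6437.5411 = 349.131234.
Posterior SD = √σₙ² = √(438.9025·5120.8336/6437.5411) = 18.6851.

18.6851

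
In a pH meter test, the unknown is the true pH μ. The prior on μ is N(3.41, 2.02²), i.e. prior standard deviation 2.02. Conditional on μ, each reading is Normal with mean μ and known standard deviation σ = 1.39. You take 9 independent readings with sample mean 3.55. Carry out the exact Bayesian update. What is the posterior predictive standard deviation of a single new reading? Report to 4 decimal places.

For Normal data with known variance σ², a Normal(μ₀, σ₀²) prior on μ is conjugate. Posterior precision = 1/σ₀² + n/σ²; posterior mean is the precision-weighted average of μ₀ and x̄.
σ₀² = 2.02² = 4.0804, σ² = 1.39² = 1.9321; σ² + n·σ₀² = 1.9321 + 9·4.0804 = 38.6557.
Posterior precision = 1/σ₀² + n/σ² = 1/4.0804 + 9/1.9321 = (σ² + n·σ₀²)/(σ₀²σ²) = 38.6557/(4.0804·1.9321); posterior variance σₙ² = σ₀²σ²/(σ² + n·σ₀²) = 4.0804·1.9321/38.6557 = 0.203948.
Predictive variance for one new observation = σₙ² + σ² = 4.0804·1.9321/38.6557 + 1.9321 = σ²·(σ₀² + 38.6557)/38.6557 = 1.9321·42.7361/38.6557 = 2.136048; SD = √(1.9321·42.7361/38.6557) = 1.4615.

1.4615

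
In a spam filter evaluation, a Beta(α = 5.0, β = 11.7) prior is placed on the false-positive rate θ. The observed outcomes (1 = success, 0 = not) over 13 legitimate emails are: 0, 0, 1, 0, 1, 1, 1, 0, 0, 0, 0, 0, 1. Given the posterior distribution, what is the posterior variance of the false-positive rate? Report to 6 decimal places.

The Beta prior is conjugate to a Binomial/Bernoulli likelihood; the update adds successes to α and failures to β.
Posterior: Beta(α+k, β+n−k) = Beta(5.0+5, 11.7+8) = Beta(10.0, 19.7).
Var = αβ/((α+β)²(α+β+1)) = 10.0·19.7/(29.7²·30.7) = 0.007275.

0.007275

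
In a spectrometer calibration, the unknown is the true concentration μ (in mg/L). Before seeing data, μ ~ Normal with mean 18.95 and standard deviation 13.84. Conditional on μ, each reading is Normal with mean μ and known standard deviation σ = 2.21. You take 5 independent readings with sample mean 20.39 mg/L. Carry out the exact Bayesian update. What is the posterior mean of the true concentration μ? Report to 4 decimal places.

20.3827

For Normal data with known variance σ², a Normal(μ₀, σ₀²) prior on μ is conjugate. Posterior precision = 1/σ₀² + n/σ²; posterior mean is the precision-weighted average of μ₀ and x̄.
n·x̄ = 5·20.39 = 101.95.
σ₀² = 13.84² = 191.5456, σ² = 2.21² = 4.8841; σ² + n·σ₀² = 4.8841 + 5·191.5456 = 962.6121.
Posterior mean = (μ₀/σ₀² + n·x̄/σ²)/(1/σ₀² + n/σ²) = (σ²·μ₀ + σ₀²·n·x̄)/(σ² + n·σ₀²) = (4.8841·18.95 + 191.5456·101.95)/962.6121 = 19620.627615/962.6121 = 20.3827.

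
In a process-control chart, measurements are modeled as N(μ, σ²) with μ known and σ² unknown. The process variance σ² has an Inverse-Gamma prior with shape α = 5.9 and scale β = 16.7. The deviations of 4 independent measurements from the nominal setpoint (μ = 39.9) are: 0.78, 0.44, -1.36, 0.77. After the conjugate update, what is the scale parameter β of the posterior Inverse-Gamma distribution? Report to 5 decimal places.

With known mean μ and an Inverse-Gamma(α, β) prior on σ², the Normal likelihood is conjugate: posterior is Inv-Gamma(α + n/2, β + Σ(xᵢ−μ)²/2).
Σ(xᵢ−μ)² = (0.78)² + (0.44)² + (-1.36)² + (0.77)² = 3.2445.
Posterior: Inv-Gamma(5.9 + 4/2, 16.7 + 3.2445/2) = Inv-Gamma(7.90, 18.32225).
Posterior β = 18.32225.

18.32225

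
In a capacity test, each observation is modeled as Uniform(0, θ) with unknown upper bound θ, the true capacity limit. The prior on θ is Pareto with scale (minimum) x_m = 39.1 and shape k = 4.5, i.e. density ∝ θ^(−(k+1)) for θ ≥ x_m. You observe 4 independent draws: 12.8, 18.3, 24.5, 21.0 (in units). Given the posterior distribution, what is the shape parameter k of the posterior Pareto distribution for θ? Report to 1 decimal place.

8.5

A Pareto(scale x_m, shape k) prior on the upper bound θ of Uniform(0, θ) is conjugate: posterior is Pareto(max(x_m, max xᵢ), k + n).
Sample maximum = 24.5; prior scale x_m = 39.1 → posterior scale = max = 39.1.
Posterior shape = 4.5 + 4 = 8.5.
Posterior shape k = 8.5.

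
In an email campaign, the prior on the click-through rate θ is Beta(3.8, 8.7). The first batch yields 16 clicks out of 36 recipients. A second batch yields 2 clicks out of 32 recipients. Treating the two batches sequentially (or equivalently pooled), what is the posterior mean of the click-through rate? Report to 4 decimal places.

The Beta prior is conjugate to a Binomial/Bernoulli likelihood; the update adds successes to α and failures to β.
After batch 1: Beta(3.8+16, 8.7+20) = Beta(19.8, 28.7).
After batch 2: Beta(19.8+2, 28.7+30) = Beta(21.8, 58.7).
Posterior mean = α/(α+β) = 21.8/80.5 = 0.2708.

0.2708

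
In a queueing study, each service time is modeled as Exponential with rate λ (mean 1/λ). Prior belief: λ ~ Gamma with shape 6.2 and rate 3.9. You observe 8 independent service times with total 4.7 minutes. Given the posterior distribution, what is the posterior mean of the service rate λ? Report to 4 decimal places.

1.6512

With a Gamma(shape α, rate β) prior on the exponential rate λ, the posterior after n observations with total T = Σxᵢ is Gamma(α+n, β+T).
Posterior: Gamma(6.2+8, 3.9+4.7) = Gamma(14.2, 8.6).
Posterior mean of λ = α/β = 14.2/8.6 = 1.6512.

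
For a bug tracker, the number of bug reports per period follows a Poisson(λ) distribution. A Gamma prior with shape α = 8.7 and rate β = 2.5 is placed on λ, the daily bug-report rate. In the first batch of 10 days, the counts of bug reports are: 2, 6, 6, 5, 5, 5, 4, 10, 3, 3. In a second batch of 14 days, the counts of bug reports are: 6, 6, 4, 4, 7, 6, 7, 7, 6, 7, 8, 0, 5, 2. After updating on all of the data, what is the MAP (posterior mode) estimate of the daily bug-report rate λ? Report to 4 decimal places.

With a Gamma(shape α, rate β) prior, the Poisson likelihood is conjugate: the posterior is Gamma(α + ΣXᵢ, β + n).
Batch 1: sum of counts S = 49 over n = 10 days.
After batch 1: Gamma(α+S, β+n) = Gamma(8.7+49, 2.5+10) = Gamma(57.7, 12.5).
Batch 2: sum of counts S = 75 over n = 14 days.
After batch 2: Gamma(α+S, β+n) = Gamma(57.7+75, 12.5+14) = Gamma(132.7, 26.5).
Mode of Gamma(α,β) for α≥1 is (α−1)/β = 131.7/26.5 = 4.9698.

4.9698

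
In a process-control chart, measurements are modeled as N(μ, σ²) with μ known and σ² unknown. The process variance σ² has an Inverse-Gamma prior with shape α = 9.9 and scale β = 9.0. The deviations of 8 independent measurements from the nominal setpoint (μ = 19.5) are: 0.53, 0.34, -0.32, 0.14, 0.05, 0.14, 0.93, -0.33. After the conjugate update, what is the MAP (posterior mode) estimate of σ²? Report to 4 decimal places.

With known mean μ and an Inverse-Gamma(α, β) prior on σ², the Normal likelihood is conjugate: posterior is Inv-Gamma(α + n/2, β + Σ(xᵢ−μ)²/2).
Σ(xᵢ−μ)² = (0.53)² + (0.34)² + (-0.32)² + (0.14)² + (0.05)² + (0.14)² + (0.93)² + (-0.33)² = 1.5144.
Posterior: Inv-Gamma(9.9 + 8/2, 9.0 + 1.5144/2) = Inv-Gamma(13.90, 9.75720).
Mode = β/(α+1) = 9.75720/14.90 = 0.6548.

0.6548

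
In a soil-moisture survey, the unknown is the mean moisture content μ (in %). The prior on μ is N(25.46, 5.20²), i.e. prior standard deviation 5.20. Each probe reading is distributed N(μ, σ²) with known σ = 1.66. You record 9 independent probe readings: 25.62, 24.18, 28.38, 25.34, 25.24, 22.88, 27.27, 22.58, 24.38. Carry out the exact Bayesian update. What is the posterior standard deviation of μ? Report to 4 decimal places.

0.5502

For Normal data with known variance σ², a Normal(μ₀, σ₀²) prior on μ is conjugate. Posterior precision = 1/σ₀² + n/σ²; posterior mean is the precision-weighted average of μ₀ and x̄.
σ₀² = 5.20² = 27.04, σ² = 1.66² = 2.7556; σ² + n·σ₀² = 2.7556 + 9·27.04 = 246.1156.
Posterior precision = 1/σ₀² + n/σ² = 1/27.04 + 9/2.7556 = (σ² + n·σ₀²)/(σ₀²σ²) = 246.1156/(27.04·2.7556); posterior variance σₙ² = σ₀²σ²/(σ² + n·σ₀²) = 27.04·2.7556/246.1156 = 0.302750.
Posterior SD = √σₙ² = √(27.04·2.7556/246.1156) = 0.5502.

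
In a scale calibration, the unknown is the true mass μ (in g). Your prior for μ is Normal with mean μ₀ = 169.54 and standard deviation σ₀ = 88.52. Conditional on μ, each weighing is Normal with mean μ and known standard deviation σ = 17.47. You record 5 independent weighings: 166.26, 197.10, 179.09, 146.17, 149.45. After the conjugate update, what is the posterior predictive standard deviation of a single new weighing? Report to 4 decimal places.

19.1251

For Normal data with known variance σ², a Normal(μ₀, σ₀²) prior on μ is conjugate. Posterior precision = 1/σ₀² + n/σ²; posterior mean is the precision-weighted average of μ₀ and x̄.
σ₀² = 88.52² = 7835.7904, σ² = 17.47² = 305.2009; σ² + n·σ₀² = 305.2009 + 5·7835.7904 = 39484.1529.
Posterior precision = 1/σ₀² + n/σ² = 1/7835.7904 + 5/305.2009 = (σ² + n·σ₀²)/(σ₀²σ²) = 39484.1529/(7835.7904·305.2009); posterior variance σₙ² = σ₀²σ²/(σ² + n·σ₀²) = 7835.7904·305.2009/39484.1529 = 60.568357.
Predictive variance for one new observation = σₙ² + σ² = 7835.7904·305.2009/39484.1529 + 305.2009 = σ²·(σ₀² + 39484.1529)/39484.1529 = 305.2009·47319.9433/39484.1529 = 365.769257; SD = √(305.2009·47319.9433/39484.1529) = 19.1251.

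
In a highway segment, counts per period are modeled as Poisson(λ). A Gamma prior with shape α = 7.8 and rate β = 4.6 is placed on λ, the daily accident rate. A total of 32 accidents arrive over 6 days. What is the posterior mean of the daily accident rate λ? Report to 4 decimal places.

With a Gamma(shape α, rate β) prior, the Poisson likelihood is conjugate: the posterior is Gamma(α + ΣXᵢ, β + n).
Posterior: Gamma(α+S, β+n) = Gamma(7.8+32, 4.6+6) = Gamma(39.8, 10.6).
Posterior mean = α/β = 39.8/10.6 = 3.7547.

3.7547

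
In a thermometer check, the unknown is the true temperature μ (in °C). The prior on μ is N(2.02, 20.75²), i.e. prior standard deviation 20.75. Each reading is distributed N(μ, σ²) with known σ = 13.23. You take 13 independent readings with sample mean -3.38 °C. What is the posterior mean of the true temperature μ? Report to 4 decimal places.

-3.2163

For Normal data with known variance σ², a Normal(μ₀, σ₀²) prior on μ is conjugate. Posterior precision = 1/σ₀² + n/σ²; posterior mean is the precision-weighted average of μ₀ and x̄.
n·x̄ = 13·(-3.38) = -43.94.
σ₀² = 20.75² = 430.5625, σ² = 13.23² = 175.0329; σ² + n·σ₀² = 175.0329 + 13·430.5625 = 5772.3454.
Posterior mean = (μ₀/σ₀² + n·x̄/σ²)/(1/σ₀² + n/σ²) = (σ²·μ₀ + σ₀²·n·x̄)/(σ² + n·σ₀²) = (175.0329·2.02 + 430.5625·(-43.94))/5772.3454 = -18565.349792/5772.3454 = -3.2163.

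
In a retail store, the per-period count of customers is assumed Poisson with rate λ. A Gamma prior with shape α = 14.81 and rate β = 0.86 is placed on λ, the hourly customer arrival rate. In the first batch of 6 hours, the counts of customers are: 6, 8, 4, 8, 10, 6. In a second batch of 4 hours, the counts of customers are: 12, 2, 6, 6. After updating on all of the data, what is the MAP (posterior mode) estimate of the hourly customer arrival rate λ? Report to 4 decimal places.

With a Gamma(shape α, rate β) prior, the Poisson likelihood is conjugate: the posterior is Gamma(α + ΣXᵢ, β + n).
Batch 1: sum of counts S = 42 over n = 6 hours.
After batch 1: Gamma(α+S, β+n) = Gamma(14.81+42, 0.86+6) = Gamma(56.81, 6.86).
Batch 2: sum of counts S = 26 over n = 4 hours.
After batch 2: Gamma(α+S, β+n) = Gamma(56.81+26, 6.86+4) = Gamma(82.81, 10.86).
Mode of Gamma(α,β) for α≥1 is (α−1)/β = 81.81/10.86 = 7.5331.

7.5331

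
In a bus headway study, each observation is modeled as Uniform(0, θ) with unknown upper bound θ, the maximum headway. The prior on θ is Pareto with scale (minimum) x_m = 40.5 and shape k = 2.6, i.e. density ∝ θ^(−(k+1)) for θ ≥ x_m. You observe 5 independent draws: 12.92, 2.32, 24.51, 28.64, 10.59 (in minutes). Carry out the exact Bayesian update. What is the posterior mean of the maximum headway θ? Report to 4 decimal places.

46.6364

A Pareto(scale x_m, shape k) prior on the upper bound θ of Uniform(0, θ) is conjugate: posterior is Pareto(max(x_m, max xᵢ), k + n).
Sample maximum = 28.64; prior scale x_m = 40.5 → posterior scale = max = 40.50.
Posterior shape = 2.6 + 5 = 7.6.
E[θ|data] = k·x_m/(k−1) = 7.6·40.50/6.6 = 46.6364.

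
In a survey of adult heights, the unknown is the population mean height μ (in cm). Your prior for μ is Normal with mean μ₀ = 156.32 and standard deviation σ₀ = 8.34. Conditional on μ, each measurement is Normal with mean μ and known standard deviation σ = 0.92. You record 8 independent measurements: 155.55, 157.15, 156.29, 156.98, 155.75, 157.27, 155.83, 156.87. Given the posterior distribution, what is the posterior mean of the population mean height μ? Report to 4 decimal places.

156.4610

For Normal data with known variance σ², a Normal(μ₀, σ₀²) prior on μ is conjugate. Posterior precision = 1/σ₀² + n/σ²; posterior mean is the precision-weighted average of μ₀ and x̄.
Σxᵢ = 155.55 + 157.15 + 156.29 + 156.98 + 155.75 + 157.27 + 155.83 + 156.87 = 1251.69, so n·x̄ = 1251.69.
σ₀² = 8.34² = 69.5556, σ² = 0.92² = 0.8464; σ² + n·σ₀² = 0.8464 + 8·69.5556 = 557.2912.
Posterior mean = (μ₀/σ₀² + n·x̄/σ²)/(1/σ₀² + n/σ²) = (σ²·μ₀ + σ₀²·n·x̄)/(σ² + n·σ₀²) = (0.8464·156.32 + 69.5556·1251.69)/557.2912 = 87194.358212/557.2912 = 156.4610.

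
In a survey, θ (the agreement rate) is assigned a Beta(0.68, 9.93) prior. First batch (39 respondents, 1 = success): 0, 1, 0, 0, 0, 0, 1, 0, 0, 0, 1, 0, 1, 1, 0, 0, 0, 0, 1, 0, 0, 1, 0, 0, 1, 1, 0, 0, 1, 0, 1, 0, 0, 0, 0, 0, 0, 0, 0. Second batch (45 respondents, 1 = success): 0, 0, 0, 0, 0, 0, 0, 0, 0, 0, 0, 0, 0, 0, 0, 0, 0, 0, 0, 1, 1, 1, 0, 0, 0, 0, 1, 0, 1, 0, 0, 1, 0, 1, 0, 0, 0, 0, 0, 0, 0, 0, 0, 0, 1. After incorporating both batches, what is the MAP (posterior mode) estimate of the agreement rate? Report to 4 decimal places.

The Beta prior is conjugate to a Binomial/Bernoulli likelihood; the update adds successes to α and failures to β.
After batch 1: Beta(0.68+11, 9.93+28) = Beta(11.68, 37.93).
After batch 2: Beta(11.68+8, 37.93+37) = Beta(19.68, 74.93).
Mode of Beta(a,b) for a,b>1 is (a−1)/(a+b−2) = 18.68/92.61 = 0.2017.

0.2017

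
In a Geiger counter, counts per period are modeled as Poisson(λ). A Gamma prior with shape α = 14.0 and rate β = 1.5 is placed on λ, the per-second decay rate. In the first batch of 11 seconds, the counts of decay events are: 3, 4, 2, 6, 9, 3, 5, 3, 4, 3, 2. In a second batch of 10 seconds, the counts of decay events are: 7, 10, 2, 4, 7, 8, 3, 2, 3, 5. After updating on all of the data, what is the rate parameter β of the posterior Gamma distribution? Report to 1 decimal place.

22.5

With a Gamma(shape α, rate β) prior, the Poisson likelihood is conjugate: the posterior is Gamma(α + ΣXᵢ, β + n).
Batch 1: sum of counts S = 44 over n = 11 seconds.
After batch 1: Gamma(α+S, β+n) = Gamma(14.0+44, 1.5+11) = Gamma(58.0, 12.5).
Batch 2: sum of counts S = 51 over n = 10 seconds.
After batch 2: Gamma(α+S, β+n) = Gamma(58.0+51, 12.5+10) = Gamma(109.0, 22.5).
Posterior β = 22.5.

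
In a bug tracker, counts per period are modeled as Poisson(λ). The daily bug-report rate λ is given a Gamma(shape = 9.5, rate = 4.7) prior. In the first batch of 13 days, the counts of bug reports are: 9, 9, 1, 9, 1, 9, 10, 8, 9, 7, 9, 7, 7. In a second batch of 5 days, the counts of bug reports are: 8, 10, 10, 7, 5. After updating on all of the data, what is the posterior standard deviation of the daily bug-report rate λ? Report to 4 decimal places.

0.5296

With a Gamma(shape α, rate β) prior, the Poisson likelihood is conjugate: the posterior is Gamma(α + ΣXᵢ, β + n).
Batch 1: sum of counts S = 95 over n = 13 days.
After batch 1: Gamma(α+S, β+n) = Gamma(9.5+95, 4.7+13) = Gamma(104.5, 17.7).
Batch 2: sum of counts S = 40 over n = 5 days.
After batch 2: Gamma(α+S, β+n) = Gamma(104.5+40, 17.7+5) = Gamma(144.5, 22.7).
SD = √α/β = √144.5/22.7 = 0.5296.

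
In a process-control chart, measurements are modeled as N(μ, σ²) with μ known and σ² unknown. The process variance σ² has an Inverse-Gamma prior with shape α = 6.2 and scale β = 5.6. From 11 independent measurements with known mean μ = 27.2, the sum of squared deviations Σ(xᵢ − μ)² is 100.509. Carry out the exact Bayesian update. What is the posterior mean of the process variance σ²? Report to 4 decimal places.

With known mean μ and an Inverse-Gamma(α, β) prior on σ², the Normal likelihood is conjugate: posterior is Inv-Gamma(α + n/2, β + Σ(xᵢ−μ)²/2).
Posterior: Inv-Gamma(6.2 + 11/2, 5.6 + 100.509/2) = Inv-Gamma(11.70, 55.8545).
E[σ²|data] = β/(α−1) = 55.8545/10.70 = 5.2200.

5.2200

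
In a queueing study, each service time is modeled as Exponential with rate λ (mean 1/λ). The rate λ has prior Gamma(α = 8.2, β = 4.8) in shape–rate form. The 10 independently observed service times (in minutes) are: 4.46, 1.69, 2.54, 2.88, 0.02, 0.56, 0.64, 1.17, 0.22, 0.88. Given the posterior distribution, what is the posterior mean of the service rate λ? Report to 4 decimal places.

0.9164

With a Gamma(shape α, rate β) prior on the exponential rate λ, the posterior after n observations with total T = Σxᵢ is Gamma(α+n, β+T).
Sum of observations T = 15.06 minutes; n = 10.
Posterior: Gamma(8.2+10, 4.8+15.06) = Gamma(18.2, 19.86).
Posterior mean of λ = α/β = 18.2/19.86 = 0.9164.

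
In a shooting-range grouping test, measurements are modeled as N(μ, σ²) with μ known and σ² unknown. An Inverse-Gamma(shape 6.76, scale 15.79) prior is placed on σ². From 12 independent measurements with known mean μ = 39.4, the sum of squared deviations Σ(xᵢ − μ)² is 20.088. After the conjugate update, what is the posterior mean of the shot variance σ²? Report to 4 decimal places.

With known mean μ and an Inverse-Gamma(α, β) prior on σ², the Normal likelihood is conjugate: posterior is Inv-Gamma(α + n/2, β + Σ(xᵢ−μ)²/2).
Posterior: Inv-Gamma(6.76 + 12/2, 15.79 + 20.088/2) = Inv-Gamma(12.76, 25.8340).
E[σ²|data] = β/(α−1) = 25.8340/11.76 = 2.1968.

2.1968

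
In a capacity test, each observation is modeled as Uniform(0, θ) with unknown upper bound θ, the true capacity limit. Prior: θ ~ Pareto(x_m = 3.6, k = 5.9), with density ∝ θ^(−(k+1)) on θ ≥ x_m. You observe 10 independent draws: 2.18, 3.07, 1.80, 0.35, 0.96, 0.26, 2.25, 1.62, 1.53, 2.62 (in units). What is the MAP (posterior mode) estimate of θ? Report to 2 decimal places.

3.60

A Pareto(scale x_m, shape k) prior on the upper bound θ of Uniform(0, θ) is conjugate: posterior is Pareto(max(x_m, max xᵢ), k + n).
Sample maximum = 3.07; prior scale x_m = 3.6 → posterior scale = max = 3.60.
Posterior shape = 5.9 + 10 = 15.9.
The Pareto density is decreasing on [x_m, ∞), so the mode is x_m = 3.60.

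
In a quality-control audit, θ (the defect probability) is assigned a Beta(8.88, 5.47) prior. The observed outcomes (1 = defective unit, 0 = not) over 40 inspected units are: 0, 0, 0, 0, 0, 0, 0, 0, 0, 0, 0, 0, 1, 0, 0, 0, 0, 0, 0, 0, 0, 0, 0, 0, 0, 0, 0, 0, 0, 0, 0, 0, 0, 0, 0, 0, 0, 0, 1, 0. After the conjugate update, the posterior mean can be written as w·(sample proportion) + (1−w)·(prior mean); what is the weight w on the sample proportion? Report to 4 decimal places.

0.7360

The Beta prior is conjugate to a Binomial/Bernoulli likelihood; the update adds successes to α and failures to β.
Posterior mean = (α₀+k)/(α₀+β₀+n) = [n/(α₀+β₀+n)]·(k/n) + [(α₀+β₀)/(α₀+β₀+n)]·α₀/(α₀+β₀), so only n and the prior enter the weight.
The weight on the data is w = n/(α₀+β₀+n) = 40/(8.88+5.47+40) = 40/54.35 = 0.7360.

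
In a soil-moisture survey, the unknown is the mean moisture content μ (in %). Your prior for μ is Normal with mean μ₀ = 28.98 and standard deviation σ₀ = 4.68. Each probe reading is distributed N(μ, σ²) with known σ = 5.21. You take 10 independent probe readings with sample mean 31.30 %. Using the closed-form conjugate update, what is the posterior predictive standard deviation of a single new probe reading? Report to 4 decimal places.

5.4368

For Normal data with known variance σ², a Normal(μ₀, σ₀²) prior on μ is conjugate. Posterior precision = 1/σ₀² + n/σ²; posterior mean is the precision-weighted average of μ₀ and x̄.
σ₀² = 4.68² = 21.9024, σ² = 5.21² = 27.1441; σ² + n·σ₀² = 27.1441 + 10·21.9024 = 246.1681.
Posterior precision = 1/σ₀² + n/σ² = 1/21.9024 + 10/27.1441 = (σ² + n·σ₀²)/(σ₀²σ²) = 246.1681/(21.9024·27.1441); posterior variance σₙ² = σ₀²σ²/(σ² + n·σ₀²) = 21.9024·27.1441/246.1681 = 2.415101.
Predictive variance for one new observation = σₙ² + σ² = 21.9024·27.1441/246.1681 + 27.1441 = σ²·(σ₀² + 246.1681)/246.1681 = 27.1441·268.0705/246.1681 = 29.559201; SD = √(27.1441·268.0705/246.1681) = 5.4368.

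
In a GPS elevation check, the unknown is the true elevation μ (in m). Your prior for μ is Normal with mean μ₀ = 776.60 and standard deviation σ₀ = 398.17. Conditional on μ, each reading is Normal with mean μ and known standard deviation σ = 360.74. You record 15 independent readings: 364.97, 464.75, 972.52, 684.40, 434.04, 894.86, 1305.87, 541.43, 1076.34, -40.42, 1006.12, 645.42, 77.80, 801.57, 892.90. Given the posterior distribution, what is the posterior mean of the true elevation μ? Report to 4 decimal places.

For Normal data with known variance σ², a Normal(μ₀, σ₀²) prior on μ is conjugate. Posterior precision = 1/σ₀² + n/σ²; posterior mean is the precision-weighted average of μ₀ and x̄.
Σxᵢ = 364.97 + 464.75 + 972.52 + 684.40 + 434.04 + 894.86 + 1305.87 + 541.43 + 1076.34 + (-40.42) + 1006.12 + 645.42 + 77.80 + 801.57 + 892.90 = 10122.57, so n·x̄ = 10122.57.
σ₀² = 398.17² = 158539.3489, σ² = 360.74² = 130133.3476; σ² + n·σ₀² = 130133.3476 + 15·158539.3489 = 2508223.5811.
Posterior mean = (μ₀/σ₀² + n·x̄/σ²)/(1/σ₀² + n/σ²) = (σ²·μ₀ + σ₀²·n·x̄)/(σ² + n·σ₀²) = (130133.3476·776.60 + 158539.3489·10122.57)/2508223.5811 = 1705887214.740833/2508223.5811 = 680.1177.

680.1177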